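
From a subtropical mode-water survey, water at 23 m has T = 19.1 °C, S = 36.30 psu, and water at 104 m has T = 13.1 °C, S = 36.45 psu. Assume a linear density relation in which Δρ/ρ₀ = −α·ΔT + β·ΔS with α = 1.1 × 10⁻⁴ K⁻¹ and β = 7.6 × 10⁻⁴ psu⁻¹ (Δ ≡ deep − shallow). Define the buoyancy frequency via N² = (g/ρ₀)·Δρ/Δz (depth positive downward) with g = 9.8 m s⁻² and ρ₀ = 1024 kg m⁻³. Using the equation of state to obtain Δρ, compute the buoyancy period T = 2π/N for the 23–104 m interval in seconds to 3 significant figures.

ΔT = -6.0 K, ΔS = +0.15 psu (deep − shallow).
Δρ/ρ₀ = −αΔT + βΔS = 6.60 × 10⁻⁴ + 1.14 × 10⁻⁴ = 7.74 × 10⁻⁴, so Δρ ≈ 0.7926 kg m⁻³.
N² = (g/ρ₀)·Δρ/Δz = g·(Δρ/ρ₀)/Δz = 9.8 × 7.74 × 10⁻⁴ / 81 = 9.3644 × 10⁻⁵ s⁻².
N = √(9.3644 × 10⁻⁵) = 9.6770 × 10⁻³ rad s⁻¹ → T = 2π/N = 649.29 s ≈ 649 s.

649 s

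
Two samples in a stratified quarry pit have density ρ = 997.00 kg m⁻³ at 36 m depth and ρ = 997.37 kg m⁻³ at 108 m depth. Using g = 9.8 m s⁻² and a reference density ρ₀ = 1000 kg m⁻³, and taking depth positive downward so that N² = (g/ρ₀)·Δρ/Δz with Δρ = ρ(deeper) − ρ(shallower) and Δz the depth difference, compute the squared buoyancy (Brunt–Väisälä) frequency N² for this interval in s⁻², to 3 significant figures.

5.04 × 10⁻⁵ s⁻²

Δρ = 997.37 − 997.00 = 0.37 kg m⁻³ over Δz = 108 − 36 = 72 m.
N² = (9.8/1000) × (0.37/72) = 5.0361 × 10⁻⁵ s⁻² ≈ 5.04 × 10⁻⁵ s⁻².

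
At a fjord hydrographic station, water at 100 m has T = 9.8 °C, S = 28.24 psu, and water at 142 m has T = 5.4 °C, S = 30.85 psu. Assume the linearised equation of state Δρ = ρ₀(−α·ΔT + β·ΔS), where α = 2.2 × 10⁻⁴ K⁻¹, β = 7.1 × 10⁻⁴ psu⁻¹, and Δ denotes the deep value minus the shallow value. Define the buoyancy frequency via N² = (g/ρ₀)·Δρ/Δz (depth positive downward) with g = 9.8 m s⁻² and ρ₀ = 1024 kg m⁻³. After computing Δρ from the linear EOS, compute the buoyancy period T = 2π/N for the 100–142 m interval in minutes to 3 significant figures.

ΔT = -4.4 K, ΔS = +2.61 psu (deep − shallow).
Δρ/ρ₀ = −αΔT + βΔS = 9.68 × 10⁻⁴ + 1.8531 × 10⁻³ = 2.8211 × 10⁻³, so Δρ ≈ 2.889 kg m⁻³.
N² = (g/ρ₀)·Δρ/Δz = g·(Δρ/ρ₀)/Δz = 9.8 × 2.8211 × 10⁻³ / 42 = 6.5826 × 10⁻⁴ s⁻².
N = √(6.5826 × 10⁻⁴) = 0.025657 rad s⁻¹ → T = 2π/N = 244.89 s = 4.0815 min ≈ 4.08 min.

4.08 min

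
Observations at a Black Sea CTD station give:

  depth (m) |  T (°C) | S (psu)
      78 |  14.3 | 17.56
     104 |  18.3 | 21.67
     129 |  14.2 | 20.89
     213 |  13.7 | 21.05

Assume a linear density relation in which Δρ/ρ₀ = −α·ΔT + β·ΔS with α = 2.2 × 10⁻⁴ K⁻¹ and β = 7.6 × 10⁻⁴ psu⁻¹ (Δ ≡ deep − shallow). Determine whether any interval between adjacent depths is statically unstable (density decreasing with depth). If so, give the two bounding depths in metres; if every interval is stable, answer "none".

Evaluate Δρ/ρ₀ = −αΔT + βΔS across each adjacent pair:
  78–104 m: −αΔT+βΔS = −(2.2 × 10⁻⁴)(+4.0)+(7.6 × 10⁻⁴)(+4.11) = 2.2 × 10⁻³ → stable
  104–129 m: −αΔT+βΔS = −(2.2 × 10⁻⁴)(-4.1)+(7.6 × 10⁻⁴)(-0.78) = 3.1 × 10⁻⁴ → stable
  129–213 m: −αΔT+βΔS = −(2.2 × 10⁻⁴)(-0.5)+(7.6 × 10⁻⁴)(+0.16) = 2.3 × 10⁻⁴ → stable
Every interval has Δρ > 0: the column is stably stratified throughout.

none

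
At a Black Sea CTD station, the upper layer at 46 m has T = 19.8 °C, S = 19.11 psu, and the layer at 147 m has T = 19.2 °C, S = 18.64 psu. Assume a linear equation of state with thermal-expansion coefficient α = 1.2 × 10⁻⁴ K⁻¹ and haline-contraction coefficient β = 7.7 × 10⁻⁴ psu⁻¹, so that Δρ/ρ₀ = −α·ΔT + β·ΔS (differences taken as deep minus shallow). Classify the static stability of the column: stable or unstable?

ΔT = 19.2 − 19.8 = -0.6 K and ΔS = 18.64 − 19.11 = -0.47 psu (deep − shallow).
−αΔT = 7.20 × 10⁻⁵; βΔS = -3.619 × 10⁻⁴; sum Δρ/ρ₀ = -2.899 × 10⁻⁴.
Δρ/ρ₀ < 0, so Δρ < 0: deeper water is lighter → statically unstable; the column would overturn.

unstable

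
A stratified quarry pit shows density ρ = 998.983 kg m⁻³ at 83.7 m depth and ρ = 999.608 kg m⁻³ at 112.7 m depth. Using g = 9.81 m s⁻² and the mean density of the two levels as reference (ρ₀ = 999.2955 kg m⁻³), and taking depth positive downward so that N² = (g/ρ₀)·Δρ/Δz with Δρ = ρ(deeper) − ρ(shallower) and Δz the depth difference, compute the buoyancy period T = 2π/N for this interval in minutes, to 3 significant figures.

7.20 min

Δρ = 999.608 − 998.983 = 0.625 kg m⁻³ over Δz = 112.7 − 83.7 = 29 m.
N² = (9.81/999.2955) × (0.625/29) = 2.1157 × 10⁻⁴ s⁻².
N = √(2.1157 × 10⁻⁴) = 0.014545 rad s⁻¹, so T = 2π/N = 431.98 s = 7.1997 min ≈ 7.20 min.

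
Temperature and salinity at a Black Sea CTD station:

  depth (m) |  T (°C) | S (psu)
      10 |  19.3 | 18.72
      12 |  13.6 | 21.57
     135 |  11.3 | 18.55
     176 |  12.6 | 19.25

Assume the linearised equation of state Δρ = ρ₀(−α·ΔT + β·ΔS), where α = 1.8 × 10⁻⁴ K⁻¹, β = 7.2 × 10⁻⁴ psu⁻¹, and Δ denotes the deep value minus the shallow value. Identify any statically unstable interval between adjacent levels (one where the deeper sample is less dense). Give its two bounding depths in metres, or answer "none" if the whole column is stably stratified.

12–135 m

Evaluate Δρ/ρ₀ = −αΔT + βΔS across each adjacent pair:
  10–12 m: −αΔT+βΔS = −(1.8 × 10⁻⁴)(-5.7)+(7.2 × 10⁻⁴)(+2.85) = 3.1 × 10⁻³ → stable
  12–135 m: −αΔT+βΔS = −(1.8 × 10⁻⁴)(-2.3)+(7.2 × 10⁻⁴)(-3.02) = -1.8 × 10⁻³ → UNSTABLE
  135–176 m: −αΔT+βΔS = −(1.8 × 10⁻⁴)(+1.3)+(7.2 × 10⁻⁴)(+0.70) = 2.7 × 10⁻⁴ → stable
The 12–135 m interval has Δρ < 0: lighter water underlies denser water.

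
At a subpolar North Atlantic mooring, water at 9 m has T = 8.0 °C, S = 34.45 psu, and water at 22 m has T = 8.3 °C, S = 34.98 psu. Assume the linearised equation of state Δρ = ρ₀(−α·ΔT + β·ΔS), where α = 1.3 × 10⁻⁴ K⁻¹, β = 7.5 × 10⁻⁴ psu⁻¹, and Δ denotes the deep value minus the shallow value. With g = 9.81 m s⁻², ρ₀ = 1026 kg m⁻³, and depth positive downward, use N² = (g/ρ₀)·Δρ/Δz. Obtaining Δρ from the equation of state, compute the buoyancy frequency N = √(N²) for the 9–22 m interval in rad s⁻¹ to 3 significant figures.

0.0164 rad s⁻¹

ΔT = +0.3 K, ΔS = +0.53 psu (deep − shallow).
Δρ/ρ₀ = −αΔT + βΔS = -3.90 × 10⁻⁵ + 3.975 × 10⁻⁴ = 3.585 × 10⁻⁴, so Δρ ≈ 0.3678 kg m⁻³.
N² = (g/ρ₀)·Δρ/Δz = g·(Δρ/ρ₀)/Δz = 9.81 × 3.585 × 10⁻⁴ / 13 = 2.7053 × 10⁻⁴ s⁻².
N = √(2.7053 × 10⁻⁴) = 0.016448 rad s⁻¹ ≈ 0.0164 rad s⁻¹.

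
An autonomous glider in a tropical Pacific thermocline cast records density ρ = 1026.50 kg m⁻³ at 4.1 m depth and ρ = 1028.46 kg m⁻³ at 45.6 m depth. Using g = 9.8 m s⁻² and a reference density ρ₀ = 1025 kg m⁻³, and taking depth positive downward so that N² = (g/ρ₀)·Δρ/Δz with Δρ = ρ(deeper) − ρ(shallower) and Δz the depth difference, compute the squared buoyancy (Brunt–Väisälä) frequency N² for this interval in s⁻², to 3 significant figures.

Δρ = 1028.46 − 1026.50 = 1.96 kg m⁻³ over Δz = 45.6 − 4.1 = 41.5 m.
N² = (9.8/1025) × (1.96/41.5) = 4.5155 × 10⁻⁴ s⁻² ≈ 4.52 × 10⁻⁴ s⁻².
N² > 0, so the interval is statically stable.

4.52 × 10⁻⁴ s⁻²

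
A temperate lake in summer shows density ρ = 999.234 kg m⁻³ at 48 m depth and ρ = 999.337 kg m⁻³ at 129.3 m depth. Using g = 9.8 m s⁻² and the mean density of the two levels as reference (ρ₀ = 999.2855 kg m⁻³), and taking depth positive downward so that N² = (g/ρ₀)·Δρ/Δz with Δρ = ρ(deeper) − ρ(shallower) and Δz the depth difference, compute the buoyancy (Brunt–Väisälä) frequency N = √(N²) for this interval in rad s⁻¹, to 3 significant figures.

Δρ = 999.337 − 999.234 = 0.103 kg m⁻³ over Δz = 129.3 − 48 = 81.3 m.
N² = (9.8/999.2855) × (0.103/81.3) = 1.2425 × 10⁻⁵ s⁻².
N = √(1.2425 × 10⁻⁵) = 3.5249 × 10⁻³ rad s⁻¹ ≈ 3.52 × 10⁻³ rad s⁻¹.
Since Δρ > 0 the layer is stably stratified.

3.52 × 10⁻³ rad s⁻¹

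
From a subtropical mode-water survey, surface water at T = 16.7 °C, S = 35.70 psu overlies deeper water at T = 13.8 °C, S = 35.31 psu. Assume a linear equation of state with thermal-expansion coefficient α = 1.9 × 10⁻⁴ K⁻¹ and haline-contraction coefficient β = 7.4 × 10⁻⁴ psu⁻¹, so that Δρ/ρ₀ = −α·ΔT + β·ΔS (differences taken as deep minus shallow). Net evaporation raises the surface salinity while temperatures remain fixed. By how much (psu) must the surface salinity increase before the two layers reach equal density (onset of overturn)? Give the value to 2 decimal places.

Neutral buoyancy requires −α(T_deep − T_surf) + β(S_deep − S_surf′) = 0.
S_surf′ = S_deep − (α/β)·ΔT = 35.31 − (1.9 × 10⁻⁴/7.4 × 10⁻⁴)·(-2.9) = 36.0546 psu.
Increase required: 36.0546 − 35.70 = 0.3546 psu.

0.35 psu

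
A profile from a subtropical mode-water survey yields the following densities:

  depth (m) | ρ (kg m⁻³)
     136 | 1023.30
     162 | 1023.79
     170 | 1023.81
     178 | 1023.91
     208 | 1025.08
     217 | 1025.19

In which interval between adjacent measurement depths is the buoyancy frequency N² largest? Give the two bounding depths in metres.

Compute the density gradient over each adjacent pair:
  136–162 m: Δρ/Δz = 0.49/26 = 0.019 kg m⁻⁴
  162–170 m: Δρ/Δz = 0.02/8 = 2.5 × 10⁻³ kg m⁻⁴
  170–178 m: Δρ/Δz = 0.10/8 = 0.013 kg m⁻⁴
  178–208 m: Δρ/Δz = 1.17/30 = 0.039 kg m⁻⁴
  208–217 m: Δρ/Δz = 0.11/9 = 0.012 kg m⁻⁴
The largest gradient is in the 178–208 m interval — the pycnocline.

178–208 m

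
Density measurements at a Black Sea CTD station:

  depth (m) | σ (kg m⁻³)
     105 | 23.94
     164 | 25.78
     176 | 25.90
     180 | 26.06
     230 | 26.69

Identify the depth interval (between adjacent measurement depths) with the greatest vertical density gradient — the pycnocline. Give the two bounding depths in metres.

Compute the density gradient over each adjacent pair:
  105–164 m: Δρ/Δz = 1.84/59 = 0.031 kg m⁻⁴
  164–176 m: Δρ/Δz = 0.12/12 = 0.010 kg m⁻⁴
  176–180 m: Δρ/Δz = 0.16/4 = 0.040 kg m⁻⁴
  180–230 m: Δρ/Δz = 0.63/50 = 0.013 kg m⁻⁴
The largest gradient is in the 176–180 m interval — the pycnocline.

176–180 m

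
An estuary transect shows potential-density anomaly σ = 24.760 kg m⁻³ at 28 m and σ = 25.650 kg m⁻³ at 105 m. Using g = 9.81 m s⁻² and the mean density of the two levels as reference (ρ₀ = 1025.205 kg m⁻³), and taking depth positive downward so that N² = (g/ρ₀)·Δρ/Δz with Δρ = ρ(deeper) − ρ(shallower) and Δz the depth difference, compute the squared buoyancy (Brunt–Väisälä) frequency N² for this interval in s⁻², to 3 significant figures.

Δρ = 1025.650 − 1024.760 = 0.890 kg m⁻³ over Δz = 105 − 28 = 77 m.
N² = (9.81/1025.205) × (0.890/77) = 1.1060 × 10⁻⁴ s⁻² ≈ 1.11 × 10⁻⁴ s⁻².
Since Δρ > 0 the layer is stably stratified.

1.11 × 10⁻⁴ s⁻²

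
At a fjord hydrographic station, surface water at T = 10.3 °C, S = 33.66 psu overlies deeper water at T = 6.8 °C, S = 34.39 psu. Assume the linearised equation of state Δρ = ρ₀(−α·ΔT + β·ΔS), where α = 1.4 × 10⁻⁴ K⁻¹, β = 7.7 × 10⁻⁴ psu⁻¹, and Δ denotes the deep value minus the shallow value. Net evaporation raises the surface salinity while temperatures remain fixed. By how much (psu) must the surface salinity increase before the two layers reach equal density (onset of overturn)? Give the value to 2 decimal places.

1.37 psu

Neutral buoyancy requires −α(T_deep − T_surf) + β(S_deep − S_surf′) = 0.
S_surf′ = S_deep − (α/β)·ΔT = 34.39 − (1.4 × 10⁻⁴/7.7 × 10⁻⁴)·(-3.5) = 35.0264 psu.
Increase required: 35.0264 − 33.66 = 1.3664 psu.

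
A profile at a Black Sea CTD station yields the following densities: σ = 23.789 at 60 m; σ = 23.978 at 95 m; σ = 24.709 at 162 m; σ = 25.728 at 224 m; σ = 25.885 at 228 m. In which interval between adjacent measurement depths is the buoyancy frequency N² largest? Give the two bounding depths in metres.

224–228 m

Compute the density gradient over each adjacent pair:
  60–95 m: Δρ/Δz = 0.189/35 = 5.4 × 10⁻³ kg m⁻⁴
  95–162 m: Δρ/Δz = 0.731/67 = 0.011 kg m⁻⁴
  162–224 m: Δρ/Δz = 1.019/62 = 0.016 kg m⁻⁴
  224–228 m: Δρ/Δz = 0.157/4 = 0.039 kg m⁻⁴
The largest gradient is in the 224–228 m interval — the pycnocline.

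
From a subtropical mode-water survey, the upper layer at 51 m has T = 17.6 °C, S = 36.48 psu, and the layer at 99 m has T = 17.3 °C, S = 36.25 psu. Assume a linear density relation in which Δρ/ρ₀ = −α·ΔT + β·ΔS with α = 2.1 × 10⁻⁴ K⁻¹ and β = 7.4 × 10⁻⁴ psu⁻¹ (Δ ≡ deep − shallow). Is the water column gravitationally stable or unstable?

ΔT = 17.3 − 17.6 = -0.3 K and ΔS = 36.25 − 36.48 = -0.23 psu (deep − shallow).
−αΔT = 6.30 × 10⁻⁵; βΔS = -1.702 × 10⁻⁴; sum Δρ/ρ₀ = -1.072 × 10⁻⁴.
Δρ/ρ₀ < 0, so Δρ < 0: deeper water is lighter → statically unstable; the column would overturn.

unstable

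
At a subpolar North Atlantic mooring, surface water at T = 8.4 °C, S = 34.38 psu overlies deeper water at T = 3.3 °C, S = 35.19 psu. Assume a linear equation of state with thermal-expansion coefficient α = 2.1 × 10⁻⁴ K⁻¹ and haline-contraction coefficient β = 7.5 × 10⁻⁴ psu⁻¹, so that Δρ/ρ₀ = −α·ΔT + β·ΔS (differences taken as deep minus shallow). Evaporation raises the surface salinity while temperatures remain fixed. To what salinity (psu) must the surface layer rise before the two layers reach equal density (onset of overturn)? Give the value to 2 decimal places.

36.62 psu

Neutral buoyancy requires −α(T_deep − T_surf) + β(S_deep − S_surf′) = 0.
S_surf′ = S_deep − (α/β)·ΔT = 35.19 − (2.1 × 10⁻⁴/7.5 × 10⁻⁴)·(-5.1) = 36.6180 psu.
Increase required: 36.6180 − 34.38 = 2.2380 psu.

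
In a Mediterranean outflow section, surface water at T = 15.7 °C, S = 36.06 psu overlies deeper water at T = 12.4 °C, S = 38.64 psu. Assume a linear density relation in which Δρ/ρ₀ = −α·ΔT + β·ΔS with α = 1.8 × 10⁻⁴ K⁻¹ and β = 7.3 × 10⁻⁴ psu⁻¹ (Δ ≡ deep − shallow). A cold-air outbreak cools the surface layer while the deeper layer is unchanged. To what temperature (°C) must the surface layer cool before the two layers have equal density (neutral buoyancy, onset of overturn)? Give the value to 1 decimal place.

1.9 °C

Neutral buoyancy requires Δρ = 0, i.e. −α(T_deep − T_surf′) + β(S_deep − S_surf) = 0.
T_surf′ = T_deep − (β/α)·ΔS = 12.4 − (7.3 × 10⁻⁴/1.8 × 10⁻⁴)·(+2.58) = 1.937 °C.
Cooling required: 15.7 − (1.937) = 13.763 °C.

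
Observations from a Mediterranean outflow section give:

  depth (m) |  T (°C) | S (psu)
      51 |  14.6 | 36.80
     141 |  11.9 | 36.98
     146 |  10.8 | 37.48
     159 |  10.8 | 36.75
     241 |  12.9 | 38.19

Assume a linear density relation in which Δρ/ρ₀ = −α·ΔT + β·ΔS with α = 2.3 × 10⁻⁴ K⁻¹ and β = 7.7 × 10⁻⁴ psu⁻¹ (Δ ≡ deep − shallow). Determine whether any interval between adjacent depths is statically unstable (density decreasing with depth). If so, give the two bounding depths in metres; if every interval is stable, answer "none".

146–159 m

Evaluate Δρ/ρ₀ = −αΔT + βΔS across each adjacent pair:
  51–141 m: −αΔT+βΔS = −(2.3 × 10⁻⁴)(-2.7)+(7.7 × 10⁻⁴)(+0.18) = 7.6 × 10⁻⁴ → stable
  141–146 m: −αΔT+βΔS = −(2.3 × 10⁻⁴)(-1.1)+(7.7 × 10⁻⁴)(+0.50) = 6.4 × 10⁻⁴ → stable
  146–159 m: −αΔT+βΔS = −(2.3 × 10⁻⁴)(+0.0)+(7.7 × 10⁻⁴)(-0.73) = -5.6 × 10⁻⁴ → UNSTABLE
  159–241 m: −αΔT+βΔS = −(2.3 × 10⁻⁴)(+2.1)+(7.7 × 10⁻⁴)(+1.44) = 6.3 × 10⁻⁴ → stable
The 146–159 m interval has Δρ < 0: lighter water underlies denser water.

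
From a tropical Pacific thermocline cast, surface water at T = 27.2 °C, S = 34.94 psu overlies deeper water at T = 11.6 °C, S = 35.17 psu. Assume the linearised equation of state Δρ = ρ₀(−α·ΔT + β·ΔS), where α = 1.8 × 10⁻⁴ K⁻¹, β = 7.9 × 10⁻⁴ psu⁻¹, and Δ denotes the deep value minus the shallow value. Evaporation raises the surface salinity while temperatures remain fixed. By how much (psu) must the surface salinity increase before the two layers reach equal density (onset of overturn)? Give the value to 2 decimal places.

3.78 psu

Neutral buoyancy requires −α(T_deep − T_surf) + β(S_deep − S_surf′) = 0.
S_surf′ = S_deep − (α/β)·ΔT = 35.17 − (1.8 × 10⁻⁴/7.9 × 10⁻⁴)·(-15.6) = 38.7244 psu.
Increase required: 38.7244 − 34.94 = 3.7844 psu.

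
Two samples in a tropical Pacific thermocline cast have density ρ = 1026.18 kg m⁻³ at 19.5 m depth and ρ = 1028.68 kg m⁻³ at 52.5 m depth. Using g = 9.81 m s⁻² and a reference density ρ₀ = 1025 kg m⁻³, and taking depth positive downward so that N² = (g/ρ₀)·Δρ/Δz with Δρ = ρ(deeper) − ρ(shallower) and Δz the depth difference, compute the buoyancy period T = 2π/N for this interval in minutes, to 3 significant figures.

Δρ = 1028.68 − 1026.18 = 2.50 kg m⁻³ over Δz = 52.5 − 19.5 = 33 m.
N² = (9.81/1025) × (2.50/33) = 7.2506 × 10⁻⁴ s⁻².
N = √(7.2506 × 10⁻⁴) = 0.026927 rad s⁻¹, so T = 2π/N = 233.34 s = 3.8890 min ≈ 3.89 min.

3.89 min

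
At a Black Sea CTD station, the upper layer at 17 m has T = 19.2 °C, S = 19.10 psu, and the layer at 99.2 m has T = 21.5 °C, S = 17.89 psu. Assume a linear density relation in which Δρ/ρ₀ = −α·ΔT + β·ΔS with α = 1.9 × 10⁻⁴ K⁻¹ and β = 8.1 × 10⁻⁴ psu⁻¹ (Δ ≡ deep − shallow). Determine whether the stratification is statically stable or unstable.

unstable

ΔT = 21.5 − 19.2 = +2.3 K and ΔS = 17.89 − 19.10 = -1.21 psu (deep − shallow).
−αΔT = -4.37 × 10⁻⁴; βΔS = -9.801 × 10⁻⁴; sum Δρ/ρ₀ = -1.4171 × 10⁻³.
Δρ/ρ₀ < 0, so Δρ < 0: deeper water is lighter → statically unstable; the column would overturn.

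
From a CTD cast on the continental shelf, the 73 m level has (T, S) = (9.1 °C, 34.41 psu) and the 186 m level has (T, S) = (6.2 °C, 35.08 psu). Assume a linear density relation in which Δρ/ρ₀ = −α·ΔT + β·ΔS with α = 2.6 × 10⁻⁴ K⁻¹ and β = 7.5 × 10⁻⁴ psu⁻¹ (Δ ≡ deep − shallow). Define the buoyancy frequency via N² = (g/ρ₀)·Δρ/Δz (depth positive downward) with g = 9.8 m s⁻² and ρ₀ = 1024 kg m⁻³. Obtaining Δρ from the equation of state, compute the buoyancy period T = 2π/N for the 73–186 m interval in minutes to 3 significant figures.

10.0 min

ΔT = -2.9 K, ΔS = +0.67 psu (deep − shallow).
Δρ/ρ₀ = −αΔT + βΔS = 7.54 × 10⁻⁴ + 5.025 × 10⁻⁴ = 1.2565 × 10⁻³, so Δρ ≈ 1.287 kg m⁻³.
N² = (g/ρ₀)·Δρ/Δz = g·(Δρ/ρ₀)/Δz = 9.8 × 1.2565 × 10⁻³ / 113 = 1.0897 × 10⁻⁴ s⁻².
N = √(1.0897 × 10⁻⁴) = 0.010439 rad s⁻¹ → T = 2π/N = 601.90 s = 10.032 min ≈ 10.0 min.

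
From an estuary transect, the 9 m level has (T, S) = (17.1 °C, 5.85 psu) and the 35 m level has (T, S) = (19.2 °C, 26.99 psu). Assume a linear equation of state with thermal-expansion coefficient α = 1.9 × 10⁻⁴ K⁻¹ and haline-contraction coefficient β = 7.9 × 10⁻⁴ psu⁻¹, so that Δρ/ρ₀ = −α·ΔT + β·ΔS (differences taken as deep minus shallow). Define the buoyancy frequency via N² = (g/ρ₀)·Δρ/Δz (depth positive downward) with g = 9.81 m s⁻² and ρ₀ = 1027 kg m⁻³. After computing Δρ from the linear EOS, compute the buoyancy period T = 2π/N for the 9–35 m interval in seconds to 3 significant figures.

ΔT = +2.1 K, ΔS = +21.14 psu (deep − shallow).
Δρ/ρ₀ = −αΔT + βΔS = -3.99 × 10⁻⁴ + 0.0167006 = 0.0163016, so Δρ ≈ 16.74 kg m⁻³.
N² = (g/ρ₀)·Δρ/Δz = g·(Δρ/ρ₀)/Δz = 9.81 × 0.0163016 / 26 = 6.1507 × 10⁻³ s⁻².
N = √(6.1507 × 10⁻³) = 0.078426 rad s⁻¹ → T = 2π/N = 80.116 s ≈ 80.1 s.

80.1 s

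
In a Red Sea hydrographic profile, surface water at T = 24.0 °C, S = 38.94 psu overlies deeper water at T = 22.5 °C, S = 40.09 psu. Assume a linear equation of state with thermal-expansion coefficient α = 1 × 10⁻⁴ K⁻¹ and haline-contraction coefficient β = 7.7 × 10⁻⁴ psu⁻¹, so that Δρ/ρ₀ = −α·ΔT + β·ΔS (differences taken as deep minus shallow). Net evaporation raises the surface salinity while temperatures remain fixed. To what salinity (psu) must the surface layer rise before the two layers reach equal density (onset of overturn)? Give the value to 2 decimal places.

40.28 psu

Neutral buoyancy requires −α(T_deep − T_surf) + β(S_deep − S_surf′) = 0.
S_surf′ = S_deep − (α/β)·ΔT = 40.09 − (1 × 10⁻⁴/7.7 × 10⁻⁴)·(-1.5) = 40.2848 psu.
Increase required: 40.2848 − 38.94 = 1.3448 psu.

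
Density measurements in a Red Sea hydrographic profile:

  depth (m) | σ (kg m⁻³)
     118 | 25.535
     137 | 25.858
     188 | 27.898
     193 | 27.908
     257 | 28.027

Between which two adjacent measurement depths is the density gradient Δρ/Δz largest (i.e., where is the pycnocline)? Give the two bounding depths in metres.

137–188 m

Compute the density gradient over each adjacent pair:
  118–137 m: Δρ/Δz = 0.323/19 = 0.017 kg m⁻⁴
  137–188 m: Δρ/Δz = 2.040/51 = 0.040 kg m⁻⁴
  188–193 m: Δρ/Δz = 0.010/5 = 2.0 × 10⁻³ kg m⁻⁴
  193–257 m: Δρ/Δz = 0.119/64 = 1.9 × 10⁻³ kg m⁻⁴
The largest gradient is in the 137–188 m interval — the pycnocline.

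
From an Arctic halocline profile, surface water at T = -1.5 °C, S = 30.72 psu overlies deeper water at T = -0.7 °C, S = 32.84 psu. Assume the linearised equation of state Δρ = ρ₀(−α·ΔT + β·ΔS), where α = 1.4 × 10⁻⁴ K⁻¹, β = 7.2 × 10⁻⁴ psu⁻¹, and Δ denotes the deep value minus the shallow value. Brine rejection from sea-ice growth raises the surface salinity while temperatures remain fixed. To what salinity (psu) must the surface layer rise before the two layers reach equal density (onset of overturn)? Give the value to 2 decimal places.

Neutral buoyancy requires −α(T_deep − T_surf) + β(S_deep − S_surf′) = 0.
S_surf′ = S_deep − (α/β)·ΔT = 32.84 − (1.4 × 10⁻⁴/7.2 × 10⁻⁴)·(+0.8) = 32.6844 psu.
Increase required: 32.6844 − 30.72 = 1.9644 psu.

32.68 psu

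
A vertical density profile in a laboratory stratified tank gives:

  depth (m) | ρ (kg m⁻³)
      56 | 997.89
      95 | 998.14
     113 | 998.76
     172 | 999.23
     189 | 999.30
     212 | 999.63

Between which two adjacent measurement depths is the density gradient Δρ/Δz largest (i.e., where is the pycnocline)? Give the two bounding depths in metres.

Compute the density gradient over each adjacent pair:
  56–95 m: Δρ/Δz = 0.25/39 = 6.4 × 10⁻³ kg m⁻⁴
  95–113 m: Δρ/Δz = 0.62/18 = 0.034 kg m⁻⁴
  113–172 m: Δρ/Δz = 0.47/59 = 8.0 × 10⁻³ kg m⁻⁴
  172–189 m: Δρ/Δz = 0.07/17 = 4.1 × 10⁻³ kg m⁻⁴
  189–212 m: Δρ/Δz = 0.33/23 = 0.014 kg m⁻⁴
The largest gradient is in the 95–113 m interval — the pycnocline.

95–113 m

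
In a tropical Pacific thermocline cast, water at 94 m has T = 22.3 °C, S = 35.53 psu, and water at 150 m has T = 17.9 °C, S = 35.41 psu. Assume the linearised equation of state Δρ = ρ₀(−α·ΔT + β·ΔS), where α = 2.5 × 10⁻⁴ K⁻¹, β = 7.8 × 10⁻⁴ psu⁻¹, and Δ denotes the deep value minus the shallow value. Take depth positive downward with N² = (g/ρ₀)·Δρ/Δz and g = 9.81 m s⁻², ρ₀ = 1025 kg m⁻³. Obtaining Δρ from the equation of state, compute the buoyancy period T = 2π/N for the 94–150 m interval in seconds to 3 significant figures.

ΔT = -4.4 K, ΔS = -0.12 psu (deep − shallow).
Δρ/ρ₀ = −αΔT + βΔS = 1.10 × 10⁻³ − 9.36 × 10⁻⁵ = 1.0064 × 10⁻³, so Δρ ≈ 1.032 kg m⁻³.
N² = (g/ρ₀)·Δρ/Δz = g·(Δρ/ρ₀)/Δz = 9.81 × 1.0064 × 10⁻³ / 56 = 1.7630 × 10⁻⁴ s⁻².
N = √(1.7630 × 10⁻⁴) = 0.013278 rad s⁻¹ → T = 2π/N = 473.20 s ≈ 473 s.

473 s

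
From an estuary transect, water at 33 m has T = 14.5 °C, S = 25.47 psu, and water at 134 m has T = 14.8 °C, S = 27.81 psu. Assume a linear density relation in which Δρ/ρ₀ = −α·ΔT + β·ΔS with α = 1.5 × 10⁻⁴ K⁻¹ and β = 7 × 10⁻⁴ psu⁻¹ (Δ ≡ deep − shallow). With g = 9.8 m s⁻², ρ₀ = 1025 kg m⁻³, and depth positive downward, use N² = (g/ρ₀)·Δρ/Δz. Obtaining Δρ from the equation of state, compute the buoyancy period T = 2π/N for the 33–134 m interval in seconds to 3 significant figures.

ΔT = +0.3 K, ΔS = +2.34 psu (deep − shallow).
Δρ/ρ₀ = −αΔT + βΔS = -4.50 × 10⁻⁵ + 1.638 × 10⁻³ = 1.593 × 10⁻³, so Δρ ≈ 1.633 kg m⁻³.
N² = (g/ρ₀)·Δρ/Δz = g·(Δρ/ρ₀)/Δz = 9.8 × 1.593 × 10⁻³ / 101 = 1.5457 × 10⁻⁴ s⁻².
N = √(1.5457 × 10⁻⁴) = 0.012433 rad s⁻¹ → T = 2π/N = 505.36 s ≈ 505 s.

505 s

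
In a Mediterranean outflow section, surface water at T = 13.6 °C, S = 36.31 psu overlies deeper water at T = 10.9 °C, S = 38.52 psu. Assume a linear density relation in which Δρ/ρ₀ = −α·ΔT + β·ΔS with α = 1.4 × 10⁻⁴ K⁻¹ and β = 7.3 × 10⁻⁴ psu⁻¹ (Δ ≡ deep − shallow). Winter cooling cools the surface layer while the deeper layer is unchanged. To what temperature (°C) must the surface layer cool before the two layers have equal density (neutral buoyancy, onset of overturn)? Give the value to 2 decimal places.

-0.62 °C

Neutral buoyancy requires Δρ = 0, i.e. −α(T_deep − T_surf′) + β(S_deep − S_surf) = 0.
T_surf′ = T_deep − (β/α)·ΔS = 10.9 − (7.3 × 10⁻⁴/1.4 × 10⁻⁴)·(+2.21) = -0.6236 °C.
Cooling required: 13.6 − (-0.6236) = 14.2236 °C.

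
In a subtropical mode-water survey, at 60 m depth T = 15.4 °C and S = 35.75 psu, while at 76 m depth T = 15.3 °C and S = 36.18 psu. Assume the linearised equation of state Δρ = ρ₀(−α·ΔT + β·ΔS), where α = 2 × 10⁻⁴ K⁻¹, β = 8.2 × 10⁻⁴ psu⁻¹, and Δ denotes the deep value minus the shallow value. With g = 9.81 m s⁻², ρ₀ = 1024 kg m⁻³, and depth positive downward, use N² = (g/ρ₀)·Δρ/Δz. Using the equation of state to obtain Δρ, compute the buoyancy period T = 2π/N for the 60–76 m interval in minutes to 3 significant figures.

ΔT = -0.1 K, ΔS = +0.43 psu (deep − shallow).
Δρ/ρ₀ = −αΔT + βΔS = 2.00 × 10⁻⁵ + 3.526 × 10⁻⁴ = 3.726 × 10⁻⁴, so Δρ ≈ 0.3815 kg m⁻³.
N² = (g/ρ₀)·Δρ/Δz = g·(Δρ/ρ₀)/Δz = 9.81 × 3.726 × 10⁻⁴ / 16 = 2.2845 × 10⁻⁴ s⁻².
N = √(2.2845 × 10⁻⁴) = 0.015115 rad s⁻¹ → T = 2π/N = 415.69 s = 6.9282 min ≈ 6.93 min.

6.93 min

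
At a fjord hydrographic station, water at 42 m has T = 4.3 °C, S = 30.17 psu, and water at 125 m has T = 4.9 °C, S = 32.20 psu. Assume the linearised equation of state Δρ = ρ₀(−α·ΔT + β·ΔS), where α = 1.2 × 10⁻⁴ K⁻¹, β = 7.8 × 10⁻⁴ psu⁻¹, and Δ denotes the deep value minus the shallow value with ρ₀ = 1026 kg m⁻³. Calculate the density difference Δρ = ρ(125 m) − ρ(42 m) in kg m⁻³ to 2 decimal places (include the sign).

ΔT = +0.6 K, ΔS = +2.03 psu (deep − shallow).
Δρ/ρ₀ = −(1.2 × 10⁻⁴)(+0.6) + (7.8 × 10⁻⁴)(+2.03) = 1.5114 × 10⁻³.
Δρ = 1026 × (1.5114 × 10⁻³) = +1.55 kg m⁻³.
Positive Δρ: denser below, stable.

+1.55 kg m⁻³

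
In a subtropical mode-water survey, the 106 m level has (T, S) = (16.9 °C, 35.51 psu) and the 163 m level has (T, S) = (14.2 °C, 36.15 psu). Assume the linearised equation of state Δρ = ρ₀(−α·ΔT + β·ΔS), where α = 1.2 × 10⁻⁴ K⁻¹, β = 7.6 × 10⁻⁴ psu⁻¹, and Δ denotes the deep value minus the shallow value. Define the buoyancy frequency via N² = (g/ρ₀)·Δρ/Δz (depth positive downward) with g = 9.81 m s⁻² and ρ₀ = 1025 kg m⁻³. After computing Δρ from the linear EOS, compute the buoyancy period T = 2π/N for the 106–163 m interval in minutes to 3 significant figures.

8.87 min

ΔT = -2.7 K, ΔS = +0.64 psu (deep − shallow).
Δρ/ρ₀ = −αΔT + βΔS = 3.24 × 10⁻⁴ + 4.864 × 10⁻⁴ = 8.104 × 10⁻⁴, so Δρ ≈ 0.8307 kg m⁻³.
N² = (g/ρ₀)·Δρ/Δz = g·(Δρ/ρ₀)/Δz = 9.81 × 8.104 × 10⁻⁴ / 57 = 1.3947 × 10⁻⁴ s⁻².
N = √(1.3947 × 10⁻⁴) = 0.011810 rad s⁻¹ → T = 2π/N = 532.02 s = 8.8670 min ≈ 8.87 min.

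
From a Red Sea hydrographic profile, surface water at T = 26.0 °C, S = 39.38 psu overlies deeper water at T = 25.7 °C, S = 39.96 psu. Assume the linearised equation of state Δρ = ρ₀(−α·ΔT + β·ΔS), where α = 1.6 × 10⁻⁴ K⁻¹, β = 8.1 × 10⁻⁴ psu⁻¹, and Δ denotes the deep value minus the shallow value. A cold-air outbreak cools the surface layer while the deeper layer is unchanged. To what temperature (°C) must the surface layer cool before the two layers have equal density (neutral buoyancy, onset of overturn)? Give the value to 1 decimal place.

Neutral buoyancy requires Δρ = 0, i.e. −α(T_deep − T_surf′) + β(S_deep − S_surf) = 0.
T_surf′ = T_deep − (β/α)·ΔS = 25.7 − (8.1 × 10⁻⁴/1.6 × 10⁻⁴)·(+0.58) = 22.764 °C.
Cooling required: 26.0 − (22.764) = 3.236 °C.

22.8 °C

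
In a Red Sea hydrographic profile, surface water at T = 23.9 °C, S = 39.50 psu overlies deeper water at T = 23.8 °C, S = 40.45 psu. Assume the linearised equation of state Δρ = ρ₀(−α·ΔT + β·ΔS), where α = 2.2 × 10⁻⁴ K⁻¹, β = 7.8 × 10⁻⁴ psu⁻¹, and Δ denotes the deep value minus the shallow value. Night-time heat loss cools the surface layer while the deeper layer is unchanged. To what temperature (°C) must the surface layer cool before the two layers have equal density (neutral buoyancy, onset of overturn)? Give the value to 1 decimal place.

20.4 °C

Neutral buoyancy requires Δρ = 0, i.e. −α(T_deep − T_surf′) + β(S_deep − S_surf) = 0.
T_surf′ = T_deep − (β/α)·ΔS = 23.8 − (7.8 × 10⁻⁴/2.2 × 10⁻⁴)·(+0.95) = 20.432 °C.
Cooling required: 23.9 − (20.432) = 3.468 °C.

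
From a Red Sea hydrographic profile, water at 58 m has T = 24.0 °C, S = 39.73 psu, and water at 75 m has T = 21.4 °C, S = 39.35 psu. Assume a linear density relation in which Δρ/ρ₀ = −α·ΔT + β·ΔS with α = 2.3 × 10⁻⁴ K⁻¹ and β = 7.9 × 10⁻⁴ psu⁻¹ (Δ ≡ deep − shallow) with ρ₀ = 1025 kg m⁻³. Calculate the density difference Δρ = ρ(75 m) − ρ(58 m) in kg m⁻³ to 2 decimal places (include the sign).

+0.31 kg m⁻³

ΔT = -2.6 K, ΔS = -0.38 psu (deep − shallow).
Δρ/ρ₀ = −(2.3 × 10⁻⁴)(-2.6) + (7.9 × 10⁻⁴)(-0.38) = 2.978 × 10⁻⁴.
Δρ = 1025 × (2.978 × 10⁻⁴) = +0.31 kg m⁻³.
Positive Δρ: denser below, stable.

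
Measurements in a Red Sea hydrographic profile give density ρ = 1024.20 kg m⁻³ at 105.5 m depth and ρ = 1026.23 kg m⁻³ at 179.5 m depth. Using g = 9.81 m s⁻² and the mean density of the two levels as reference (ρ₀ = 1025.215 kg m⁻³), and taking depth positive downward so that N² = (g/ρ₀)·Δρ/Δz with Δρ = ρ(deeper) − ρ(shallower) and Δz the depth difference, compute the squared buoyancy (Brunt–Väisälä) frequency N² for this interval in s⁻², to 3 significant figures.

2.62 × 10⁻⁴ s⁻²

Δρ = 1026.23 − 1024.20 = 2.03 kg m⁻³ over Δz = 179.5 − 105.5 = 74 m.
N² = (9.81/1025.215) × (2.03/74) = 2.6249 × 10⁻⁴ s⁻² ≈ 2.62 × 10⁻⁴ s⁻².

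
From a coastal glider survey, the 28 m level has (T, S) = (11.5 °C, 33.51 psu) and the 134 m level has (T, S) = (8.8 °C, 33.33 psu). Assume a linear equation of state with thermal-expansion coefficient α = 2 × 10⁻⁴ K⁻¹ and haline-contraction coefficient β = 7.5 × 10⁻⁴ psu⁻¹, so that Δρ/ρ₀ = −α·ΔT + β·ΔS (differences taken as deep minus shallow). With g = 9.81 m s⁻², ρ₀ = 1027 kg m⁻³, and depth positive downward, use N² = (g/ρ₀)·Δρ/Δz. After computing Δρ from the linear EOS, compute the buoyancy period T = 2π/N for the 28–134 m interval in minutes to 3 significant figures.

17.1 min

ΔT = -2.7 K, ΔS = -0.18 psu (deep − shallow).
Δρ/ρ₀ = −αΔT + βΔS = 5.40 × 10⁻⁴ − 1.35 × 10⁻⁴ = 4.05 × 10⁻⁴, so Δρ ≈ 0.4159 kg m⁻³.
N² = (g/ρ₀)·Δρ/Δz = g·(Δρ/ρ₀)/Δz = 9.81 × 4.05 × 10⁻⁴ / 106 = 3.7482 × 10⁻⁵ s⁻².
N = √(3.7482 × 10⁻⁵) = 6.1223 × 10⁻³ rad s⁻¹ → T = 2π/N = 1.0263 × 10³ s = 17.105 min ≈ 17.1 min.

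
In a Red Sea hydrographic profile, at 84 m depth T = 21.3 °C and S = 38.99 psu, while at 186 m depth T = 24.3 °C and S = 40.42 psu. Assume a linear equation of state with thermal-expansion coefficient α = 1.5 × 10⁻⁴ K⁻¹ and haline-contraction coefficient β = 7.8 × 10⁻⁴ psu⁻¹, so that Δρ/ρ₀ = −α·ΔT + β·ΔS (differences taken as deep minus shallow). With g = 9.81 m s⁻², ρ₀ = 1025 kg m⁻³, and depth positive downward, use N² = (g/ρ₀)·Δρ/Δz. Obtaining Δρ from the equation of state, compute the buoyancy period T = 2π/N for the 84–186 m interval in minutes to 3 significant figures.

13.1 min

ΔT = +3.0 K, ΔS = +1.43 psu (deep − shallow).
Δρ/ρ₀ = −αΔT + βΔS = -4.50 × 10⁻⁴ + 1.1154 × 10⁻³ = 6.654 × 10⁻⁴, so Δρ ≈ 0.6820 kg m⁻³.
N² = (g/ρ₀)·Δρ/Δz = g·(Δρ/ρ₀)/Δz = 9.81 × 6.654 × 10⁻⁴ / 102 = 6.3996 × 10⁻⁵ s⁻².
N = √(6.3996 × 10⁻⁵) = 7.9997 × 10⁻³ rad s⁻¹ → T = 2π/N = 785.43 s = 13.090 min ≈ 13.1 min.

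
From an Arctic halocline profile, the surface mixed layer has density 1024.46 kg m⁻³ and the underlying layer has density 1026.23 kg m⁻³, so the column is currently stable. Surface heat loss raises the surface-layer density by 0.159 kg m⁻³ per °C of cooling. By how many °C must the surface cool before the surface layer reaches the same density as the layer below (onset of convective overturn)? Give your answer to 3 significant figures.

Density deficit of the surface layer: 1026.23 − 1024.46 = 1.77 kg m⁻³.
Required change = 1.77 / 0.159 = 11.1 °C.

11.1 °C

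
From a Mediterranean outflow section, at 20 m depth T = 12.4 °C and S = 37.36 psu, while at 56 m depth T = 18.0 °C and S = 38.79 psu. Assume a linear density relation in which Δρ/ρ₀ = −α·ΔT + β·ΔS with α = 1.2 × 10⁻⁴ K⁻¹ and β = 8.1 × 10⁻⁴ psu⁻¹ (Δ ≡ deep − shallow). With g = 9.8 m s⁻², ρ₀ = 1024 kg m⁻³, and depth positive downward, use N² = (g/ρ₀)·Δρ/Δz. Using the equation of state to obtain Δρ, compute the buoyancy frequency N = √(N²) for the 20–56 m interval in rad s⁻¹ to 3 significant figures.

0.0115 rad s⁻¹

ΔT = +5.6 K, ΔS = +1.43 psu (deep − shallow).
Δρ/ρ₀ = −αΔT + βΔS = -6.72 × 10⁻⁴ + 1.1583 × 10⁻³ = 4.863 × 10⁻⁴, so Δρ ≈ 0.4980 kg m⁻³.
N² = (g/ρ₀)·Δρ/Δz = g·(Δρ/ρ₀)/Δz = 9.8 × 4.863 × 10⁻⁴ / 36 = 1.3238 × 10⁻⁴ s⁻².
N = √(1.3238 × 10⁻⁴) = 0.011506 rad s⁻¹ ≈ 0.0115 rad s⁻¹.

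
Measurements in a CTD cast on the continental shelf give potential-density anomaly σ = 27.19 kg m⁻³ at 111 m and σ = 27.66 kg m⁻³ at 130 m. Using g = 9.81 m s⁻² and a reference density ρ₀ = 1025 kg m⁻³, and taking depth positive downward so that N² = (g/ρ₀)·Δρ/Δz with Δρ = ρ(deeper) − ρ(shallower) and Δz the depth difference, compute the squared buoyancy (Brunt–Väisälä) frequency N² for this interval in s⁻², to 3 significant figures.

2.37 × 10⁻⁴ s⁻²

Δρ = 1027.66 − 1027.19 = 0.47 kg m⁻³ over Δz = 130 − 111 = 19 m.
N² = (9.81/1025) × (0.47/19) = 2.3675 × 10⁻⁴ s⁻² ≈ 2.37 × 10⁻⁴ s⁻².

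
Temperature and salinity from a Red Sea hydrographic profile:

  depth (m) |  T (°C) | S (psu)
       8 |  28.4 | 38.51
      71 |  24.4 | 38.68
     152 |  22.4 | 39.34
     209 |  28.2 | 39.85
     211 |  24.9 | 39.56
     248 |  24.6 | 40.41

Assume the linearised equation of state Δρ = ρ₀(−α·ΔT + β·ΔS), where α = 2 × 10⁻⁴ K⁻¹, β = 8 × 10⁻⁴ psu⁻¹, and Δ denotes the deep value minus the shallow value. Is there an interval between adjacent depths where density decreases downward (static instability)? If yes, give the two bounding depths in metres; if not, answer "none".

152–209 m

Evaluate Δρ/ρ₀ = −αΔT + βΔS across each adjacent pair:
  8–71 m: −αΔT+βΔS = −(2 × 10⁻⁴)(-4.0)+(8 × 10⁻⁴)(+0.17) = 9.4 × 10⁻⁴ → stable
  71–152 m: −αΔT+βΔS = −(2 × 10⁻⁴)(-2.0)+(8 × 10⁻⁴)(+0.66) = 9.3 × 10⁻⁴ → stable
  152–209 m: −αΔT+βΔS = −(2 × 10⁻⁴)(+5.8)+(8 × 10⁻⁴)(+0.51) = -7.5 × 10⁻⁴ → UNSTABLE
  209–211 m: −αΔT+βΔS = −(2 × 10⁻⁴)(-3.3)+(8 × 10⁻⁴)(-0.29) = 4.3 × 10⁻⁴ → stable
  211–248 m: −αΔT+βΔS = −(2 × 10⁻⁴)(-0.3)+(8 × 10⁻⁴)(+0.85) = 7.4 × 10⁻⁴ → stable
The 152–209 m interval has Δρ < 0: lighter water underlies denser water.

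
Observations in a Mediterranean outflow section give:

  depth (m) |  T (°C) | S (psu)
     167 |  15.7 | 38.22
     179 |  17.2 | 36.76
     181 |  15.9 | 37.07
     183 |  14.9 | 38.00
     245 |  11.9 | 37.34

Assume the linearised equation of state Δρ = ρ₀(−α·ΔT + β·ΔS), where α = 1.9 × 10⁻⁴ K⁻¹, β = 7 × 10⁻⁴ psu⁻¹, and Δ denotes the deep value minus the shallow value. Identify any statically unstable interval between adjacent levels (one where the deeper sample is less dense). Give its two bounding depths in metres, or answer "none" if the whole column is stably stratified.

167–179 m

Evaluate Δρ/ρ₀ = −αΔT + βΔS across each adjacent pair:
  167–179 m: −αΔT+βΔS = −(1.9 × 10⁻⁴)(+1.5)+(7 × 10⁻⁴)(-1.46) = -1.3 × 10⁻³ → UNSTABLE
  179–181 m: −αΔT+βΔS = −(1.9 × 10⁻⁴)(-1.3)+(7 × 10⁻⁴)(+0.31) = 4.6 × 10⁻⁴ → stable
  181–183 m: −αΔT+βΔS = −(1.9 × 10⁻⁴)(-1.0)+(7 × 10⁻⁴)(+0.93) = 8.4 × 10⁻⁴ → stable
  183–245 m: −αΔT+βΔS = −(1.9 × 10⁻⁴)(-3.0)+(7 × 10⁻⁴)(-0.66) = 1.1 × 10⁻⁴ → stable
The 167–179 m interval has Δρ < 0: lighter water underlies denser water.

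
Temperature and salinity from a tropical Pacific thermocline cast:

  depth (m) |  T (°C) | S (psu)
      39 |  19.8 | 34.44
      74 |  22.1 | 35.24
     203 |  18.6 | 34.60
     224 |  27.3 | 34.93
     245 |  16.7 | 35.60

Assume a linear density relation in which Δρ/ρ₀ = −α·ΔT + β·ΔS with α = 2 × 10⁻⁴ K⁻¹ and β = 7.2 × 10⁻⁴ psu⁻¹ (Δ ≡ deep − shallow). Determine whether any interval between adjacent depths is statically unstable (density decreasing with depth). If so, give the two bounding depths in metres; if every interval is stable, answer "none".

203–224 m

Evaluate Δρ/ρ₀ = −αΔT + βΔS across each adjacent pair:
  39–74 m: −αΔT+βΔS = −(2 × 10⁻⁴)(+2.3)+(7.2 × 10⁻⁴)(+0.80) = 1.2 × 10⁻⁴ → stable
  74–203 m: −αΔT+βΔS = −(2 × 10⁻⁴)(-3.5)+(7.2 × 10⁻⁴)(-0.64) = 2.4 × 10⁻⁴ → stable
  203–224 m: −αΔT+βΔS = −(2 × 10⁻⁴)(+8.7)+(7.2 × 10⁻⁴)(+0.33) = -1.5 × 10⁻³ → UNSTABLE
  224–245 m: −αΔT+βΔS = −(2 × 10⁻⁴)(-10.6)+(7.2 × 10⁻⁴)(+0.67) = 2.6 × 10⁻³ → stable
The 203–224 m interval has Δρ < 0: lighter water underlies denser water.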